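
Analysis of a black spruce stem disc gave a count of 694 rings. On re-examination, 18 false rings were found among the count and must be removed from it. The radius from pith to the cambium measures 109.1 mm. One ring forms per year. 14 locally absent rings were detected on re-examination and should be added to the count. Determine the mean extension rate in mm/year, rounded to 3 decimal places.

0.158 mm/year

True ring count = 694 − 18 + 14 = 690.
109.1 mm over 690 years gives 109.1 / 690 ≈ 0.158 mm/year.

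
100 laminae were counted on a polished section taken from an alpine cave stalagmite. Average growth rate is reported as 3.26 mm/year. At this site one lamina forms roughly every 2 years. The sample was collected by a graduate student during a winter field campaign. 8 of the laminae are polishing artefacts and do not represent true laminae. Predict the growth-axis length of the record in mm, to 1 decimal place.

599.8 mm

Adjusted count: 100 − 8 = 92 laminae.
At 2 years per lamina, 92 × 2 = 184 years.
Length ≈ 3.26 × 184 = 599.8 mm.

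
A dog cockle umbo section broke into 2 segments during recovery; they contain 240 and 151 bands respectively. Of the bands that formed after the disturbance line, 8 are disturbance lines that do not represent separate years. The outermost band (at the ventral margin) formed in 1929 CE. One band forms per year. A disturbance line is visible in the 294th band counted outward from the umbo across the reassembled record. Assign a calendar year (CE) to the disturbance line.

1840 CE

Total bands = 240 + 151 = 391.
391 − 294 = 97 bands lie beyond the disturbance line toward the ventral margin.
Removing the 8 false bands leaves 97 − 8 = 89 true bands beyond the disturbance line.
Counting back 89 years from 1929 CE places the disturbance line in 1929 − 89 = 1840 CE.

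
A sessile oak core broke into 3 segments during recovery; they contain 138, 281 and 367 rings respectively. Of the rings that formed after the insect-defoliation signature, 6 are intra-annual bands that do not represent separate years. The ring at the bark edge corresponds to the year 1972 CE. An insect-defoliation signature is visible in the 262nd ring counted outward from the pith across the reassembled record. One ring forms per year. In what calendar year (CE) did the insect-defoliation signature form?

Total rings = 138 + 281 + 367 = 786.
The insect-defoliation signature sits at ring 262 from the pith, so 786 − 262 = 524 rings formed after it.
Removing the 6 false rings leaves 524 − 6 = 518 true rings beyond the insect-defoliation signature.
The ring at the bark edge is 1972 CE, so the insect-defoliation signature dates to 1972 − 518 = 1454 CE.

1454 CE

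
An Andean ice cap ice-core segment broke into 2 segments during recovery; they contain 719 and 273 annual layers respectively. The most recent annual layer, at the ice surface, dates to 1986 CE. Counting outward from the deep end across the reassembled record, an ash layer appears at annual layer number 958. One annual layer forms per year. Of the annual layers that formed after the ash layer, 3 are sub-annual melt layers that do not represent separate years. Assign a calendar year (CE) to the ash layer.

1955 CE

Total annual layers = 719 + 273 = 992.
The ash layer sits at annual layer 958 from the deep end, so 992 − 958 = 34 annual layers formed after it.
34 − 3 false = 31 true annual layers after the ash layer.
1986 − 31 = 1955 CE.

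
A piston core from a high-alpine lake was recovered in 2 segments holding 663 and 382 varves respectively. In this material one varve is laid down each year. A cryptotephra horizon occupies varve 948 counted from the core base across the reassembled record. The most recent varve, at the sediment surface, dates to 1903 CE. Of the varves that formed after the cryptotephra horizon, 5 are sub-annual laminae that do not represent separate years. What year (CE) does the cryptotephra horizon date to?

Total varves = 663 + 382 = 1045.
The cryptotephra horizon sits at varve 948 from the core base, so 1045 − 948 = 97 varves formed after it.
Removing the 5 false varves leaves 97 − 5 = 92 true varves beyond the cryptotephra horizon.
1903 − 92 = 1811 CE.

1811 CE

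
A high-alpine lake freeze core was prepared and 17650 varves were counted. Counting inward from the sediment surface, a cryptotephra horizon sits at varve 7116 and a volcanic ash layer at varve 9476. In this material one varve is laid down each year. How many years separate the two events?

2360 years

Separation: 9476 − 7116 = 2360 varves.
At one varve per year, 2360 years elapsed between them.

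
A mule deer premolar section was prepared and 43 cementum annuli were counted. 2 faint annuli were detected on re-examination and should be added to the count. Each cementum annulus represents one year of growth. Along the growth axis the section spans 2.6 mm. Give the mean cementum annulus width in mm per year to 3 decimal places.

0.058 mm per year

After corrections the count is 43 + 2 = 45 cementum annuli.
2.6 mm over 45 years gives 2.6 / 45 ≈ 0.058 mm per year.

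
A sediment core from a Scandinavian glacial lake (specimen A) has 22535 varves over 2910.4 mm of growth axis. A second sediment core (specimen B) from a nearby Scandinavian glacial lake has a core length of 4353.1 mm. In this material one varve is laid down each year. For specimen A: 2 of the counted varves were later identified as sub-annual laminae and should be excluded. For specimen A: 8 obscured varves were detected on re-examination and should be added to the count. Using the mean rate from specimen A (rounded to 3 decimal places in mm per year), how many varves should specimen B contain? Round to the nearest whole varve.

33745 varves

Specimen A: correcting the raw count gives 22535 − 2 + 8 = 22541 true varves.
A: Extension rate ≈ 2910.4 / 22541 = 0.129 mm per year.
Specimen B: 4353.1 mm / 0.129 mm per year = 33744.96 years ≈ 33745 varves.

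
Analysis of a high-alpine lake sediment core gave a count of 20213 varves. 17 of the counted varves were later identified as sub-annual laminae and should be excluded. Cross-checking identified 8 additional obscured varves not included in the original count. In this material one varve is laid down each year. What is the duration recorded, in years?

After corrections the count is 20213 − 17 + 8 = 20204 varves.
One varve per year makes the duration 20204 years.

20204 yr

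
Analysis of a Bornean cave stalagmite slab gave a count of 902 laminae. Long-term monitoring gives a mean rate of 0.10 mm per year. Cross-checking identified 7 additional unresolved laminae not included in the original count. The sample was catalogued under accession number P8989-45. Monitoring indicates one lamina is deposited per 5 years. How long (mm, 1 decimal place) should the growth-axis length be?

After corrections the count is 902 + 7 = 909 laminae.
909 laminae at 5 years each span 909 × 5 = 4545 years.
4545 years at 0.10 mm/year gives 0.10 × 4545 = 454.5 mm.

454.5 mm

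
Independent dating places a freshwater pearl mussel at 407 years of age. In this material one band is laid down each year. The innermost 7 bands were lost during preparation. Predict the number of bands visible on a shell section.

400 bands

Expected bands over 407 years: 407.
407 − 7 missed = 400 bands expected in the prepared section.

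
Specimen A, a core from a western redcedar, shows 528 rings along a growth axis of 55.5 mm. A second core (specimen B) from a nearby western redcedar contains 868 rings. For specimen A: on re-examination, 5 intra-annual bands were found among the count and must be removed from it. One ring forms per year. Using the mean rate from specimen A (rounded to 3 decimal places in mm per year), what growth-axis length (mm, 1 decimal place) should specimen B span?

92.0 mm

Specimen A: true ring count = 528 − 5 = 523.
A: 55.5 mm over 523 years gives 55.5 / 523 ≈ 0.106 mm per year.
Length of B = 0.106 × 868 = 92.0 mm.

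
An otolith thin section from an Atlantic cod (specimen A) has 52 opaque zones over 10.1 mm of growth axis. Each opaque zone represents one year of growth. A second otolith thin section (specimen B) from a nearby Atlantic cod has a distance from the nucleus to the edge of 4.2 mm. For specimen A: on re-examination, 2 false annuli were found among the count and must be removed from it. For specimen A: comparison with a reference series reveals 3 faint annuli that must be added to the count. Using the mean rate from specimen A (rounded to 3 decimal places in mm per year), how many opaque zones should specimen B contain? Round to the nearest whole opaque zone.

Specimen A: true opaque zone count = 52 − 2 + 3 = 53.
A: Extension rate ≈ 10.1 / 53 = 0.191 mm per year.
For B, 4.2 / 0.191 = 21.99 years ≈ 22 opaque zones.

22 opaque zones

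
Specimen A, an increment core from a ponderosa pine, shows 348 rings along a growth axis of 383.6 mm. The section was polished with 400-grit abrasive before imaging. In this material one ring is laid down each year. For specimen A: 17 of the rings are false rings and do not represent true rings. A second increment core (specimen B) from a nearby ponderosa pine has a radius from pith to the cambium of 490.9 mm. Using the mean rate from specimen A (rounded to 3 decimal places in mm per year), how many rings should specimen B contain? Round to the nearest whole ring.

Specimen A: adjusted count: 348 − 17 = 331 rings.
A: Extension rate ≈ 383.6 / 331 = 1.159 mm per year.
For B, 490.9 / 1.159 = 423.55 years ≈ 424 rings.

424 rings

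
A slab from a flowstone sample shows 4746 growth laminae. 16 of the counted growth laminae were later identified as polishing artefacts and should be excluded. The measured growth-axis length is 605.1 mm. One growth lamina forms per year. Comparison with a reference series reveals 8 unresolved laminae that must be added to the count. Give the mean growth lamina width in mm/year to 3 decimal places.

0.128 mm/year

True growth lamina count = 4746 − 16 + 8 = 4738.
Mean rate = 605.1 mm / 4738 years ≈ 0.128 mm/year.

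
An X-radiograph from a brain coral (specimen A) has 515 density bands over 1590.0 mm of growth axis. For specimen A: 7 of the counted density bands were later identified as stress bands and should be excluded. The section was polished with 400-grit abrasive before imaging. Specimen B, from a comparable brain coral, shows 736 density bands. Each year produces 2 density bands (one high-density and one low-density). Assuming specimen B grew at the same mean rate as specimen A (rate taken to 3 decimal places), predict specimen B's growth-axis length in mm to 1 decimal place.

Specimen A: correcting the raw count gives 515 − 7 = 508 true density bands.
Specimen A: dividing by 2 density bands per year: 508 / 2 = 254 years.
A: Mean rate = 1590.0 mm / 254 years ≈ 6.260 mm/yr.
Specimen B: with 2 density bands per year, 736 / 2 = 368 years. B's length ≈ 6.260 × 368 = 2303.7 mm.

2303.7 mm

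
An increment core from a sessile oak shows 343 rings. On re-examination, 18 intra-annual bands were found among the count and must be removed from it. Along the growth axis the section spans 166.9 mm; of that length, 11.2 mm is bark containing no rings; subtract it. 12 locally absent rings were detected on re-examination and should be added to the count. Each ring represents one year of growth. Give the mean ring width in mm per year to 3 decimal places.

0.462 mm per year

Adjusted count: 343 − 18 + 12 = 337 rings.
Removing the 11.2 mm offcut leaves 166.9 − 11.2 = 155.7 mm.
Extension rate ≈ 155.7 / 337 = 0.462 mm per year.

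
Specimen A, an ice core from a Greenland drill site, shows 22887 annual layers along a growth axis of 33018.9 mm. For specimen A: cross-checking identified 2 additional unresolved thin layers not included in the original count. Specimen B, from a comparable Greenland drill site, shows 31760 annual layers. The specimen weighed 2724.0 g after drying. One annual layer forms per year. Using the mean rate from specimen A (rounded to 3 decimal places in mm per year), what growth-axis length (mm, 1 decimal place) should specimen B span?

45829.7 mm

Specimen A: after corrections the count is 22887 + 2 = 22889 annual layers.
A: 33018.9 mm over 22889 years gives 33018.9 / 22889 ≈ 1.443 mm/year.
Length of B = 1.443 × 31760 = 45829.7 mm.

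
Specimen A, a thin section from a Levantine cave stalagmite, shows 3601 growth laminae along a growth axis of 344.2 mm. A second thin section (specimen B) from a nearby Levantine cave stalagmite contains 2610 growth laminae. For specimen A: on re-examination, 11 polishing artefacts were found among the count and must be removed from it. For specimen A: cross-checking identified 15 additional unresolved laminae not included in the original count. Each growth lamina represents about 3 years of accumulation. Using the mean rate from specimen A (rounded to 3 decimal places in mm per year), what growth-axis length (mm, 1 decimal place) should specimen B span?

Specimen A: correcting the raw count gives 3601 − 11 + 15 = 3605 true growth laminae.
Specimen A: at 3 years per growth lamina, 3605 × 3 = 10815 years.
A: Extension rate ≈ 344.2 / 10815 = 0.032 mm/yr.
Specimen B: multiplying by 3 years per growth lamina: 2610 × 3 = 7830 years. Length of B = 0.032 × 7830 = 250.6 mm.

250.6 mm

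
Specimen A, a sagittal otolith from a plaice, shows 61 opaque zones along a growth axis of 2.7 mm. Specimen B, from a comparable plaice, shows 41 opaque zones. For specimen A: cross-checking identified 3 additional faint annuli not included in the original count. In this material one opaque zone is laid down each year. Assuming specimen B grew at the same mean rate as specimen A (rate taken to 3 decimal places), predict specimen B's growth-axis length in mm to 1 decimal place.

1.7 mm

Specimen A: true opaque zone count = 61 + 3 = 64.
A: 2.7 mm over 64 years gives 2.7 / 64 ≈ 0.042 mm per year.
B's length ≈ 0.042 × 41 = 1.7 mm.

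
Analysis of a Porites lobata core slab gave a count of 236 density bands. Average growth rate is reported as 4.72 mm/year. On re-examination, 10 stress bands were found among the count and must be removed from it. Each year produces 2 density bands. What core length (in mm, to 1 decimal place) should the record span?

Adjusted count: 236 − 10 = 226 density bands.
With 2 density bands per year, 226 / 2 = 113 years.
Length ≈ 4.72 × 113 = 533.4 mm.

533.4 mm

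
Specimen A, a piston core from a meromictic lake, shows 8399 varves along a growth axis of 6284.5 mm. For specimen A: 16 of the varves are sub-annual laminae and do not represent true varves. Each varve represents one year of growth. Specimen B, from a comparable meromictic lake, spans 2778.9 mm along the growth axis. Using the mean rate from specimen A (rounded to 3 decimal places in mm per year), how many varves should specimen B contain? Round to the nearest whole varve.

3705 varves

Specimen A: true varve count = 8399 − 16 = 8383.
A: 6284.5 mm over 8383 years gives 6284.5 / 8383 ≈ 0.750 mm/year.
B spans 2778.9 / 0.750 = 3705.20 years ≈ 3705 varves.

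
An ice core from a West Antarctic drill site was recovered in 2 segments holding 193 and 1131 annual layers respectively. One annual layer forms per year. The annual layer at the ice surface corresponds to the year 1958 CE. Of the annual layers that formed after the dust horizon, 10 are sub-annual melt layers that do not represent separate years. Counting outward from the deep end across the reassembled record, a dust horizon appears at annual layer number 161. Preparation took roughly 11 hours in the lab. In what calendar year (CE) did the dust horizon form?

Total annual layers = 193 + 1131 = 1324.
The dust horizon sits at annual layer 161 from the deep end, so 1324 − 161 = 1163 annual layers formed after it.
1163 − 10 false = 1153 true annual layers after the dust horizon.
1958 − 1153 = 805 CE.

805 CE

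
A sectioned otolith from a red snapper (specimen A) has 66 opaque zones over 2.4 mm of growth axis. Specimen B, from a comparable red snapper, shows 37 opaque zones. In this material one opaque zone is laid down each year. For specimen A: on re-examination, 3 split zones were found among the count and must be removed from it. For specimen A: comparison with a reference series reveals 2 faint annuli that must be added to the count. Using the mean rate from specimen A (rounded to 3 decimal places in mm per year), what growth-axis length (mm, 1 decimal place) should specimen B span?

Specimen A: after corrections the count is 66 − 3 + 2 = 65 opaque zones.
A: 2.4 mm over 65 years gives 2.4 / 65 ≈ 0.037 mm/yr.
Length of B = 0.037 × 37 = 1.4 mm.

1.4 mm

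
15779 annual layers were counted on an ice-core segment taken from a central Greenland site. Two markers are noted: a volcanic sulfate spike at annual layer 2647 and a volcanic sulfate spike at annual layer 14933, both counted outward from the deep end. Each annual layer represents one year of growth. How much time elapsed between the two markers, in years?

14933 − 2647 = 12286 annual layers lie between the two events.
One annual layer per year makes the interval 12286 years.

12286 yr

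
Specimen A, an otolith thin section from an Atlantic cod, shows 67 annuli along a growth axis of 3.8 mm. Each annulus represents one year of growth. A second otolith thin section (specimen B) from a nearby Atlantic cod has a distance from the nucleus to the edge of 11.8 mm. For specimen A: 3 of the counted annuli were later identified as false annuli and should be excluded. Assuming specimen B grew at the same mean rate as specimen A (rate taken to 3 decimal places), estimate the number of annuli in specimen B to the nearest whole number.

Specimen A: correcting the raw count gives 67 − 3 = 64 true annuli.
A: Extension rate ≈ 3.8 / 64 = 0.059 mm/year.
For B, 11.8 / 0.059 = 200.00 years ≈ 200 annuli.

200 annuli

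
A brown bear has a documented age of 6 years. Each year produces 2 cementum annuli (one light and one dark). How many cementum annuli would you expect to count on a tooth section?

Expected cementum annuli: 6 × 2 = 12.
So 12 cementum annuli should be present.

12 cementum annuli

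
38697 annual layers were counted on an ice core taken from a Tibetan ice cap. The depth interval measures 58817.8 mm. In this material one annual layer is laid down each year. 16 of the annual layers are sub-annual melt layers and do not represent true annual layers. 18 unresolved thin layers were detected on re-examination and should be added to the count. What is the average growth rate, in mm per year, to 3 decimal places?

1.520 mm per year

True annual layer count = 38697 − 16 + 18 = 38699.
58817.8 mm over 38699 years gives 58817.8 / 38699 ≈ 1.520 mm per year.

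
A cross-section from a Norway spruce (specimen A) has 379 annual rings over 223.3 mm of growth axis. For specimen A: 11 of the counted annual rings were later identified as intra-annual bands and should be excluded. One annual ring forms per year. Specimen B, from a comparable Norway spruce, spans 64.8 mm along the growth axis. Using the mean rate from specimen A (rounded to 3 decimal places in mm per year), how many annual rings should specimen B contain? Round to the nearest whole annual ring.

Specimen A: true annual ring count = 379 − 11 = 368.
A: Mean rate = 223.3 mm / 368 years ≈ 0.607 mm/year.
Specimen B: 64.8 mm / 0.607 mm per year = 106.75 years ≈ 107 annual rings.

107 annual rings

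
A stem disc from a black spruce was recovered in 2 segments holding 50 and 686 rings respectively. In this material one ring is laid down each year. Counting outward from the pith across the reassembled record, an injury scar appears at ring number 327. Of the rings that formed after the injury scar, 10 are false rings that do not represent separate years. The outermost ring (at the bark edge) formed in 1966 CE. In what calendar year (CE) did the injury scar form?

Total rings = 50 + 686 = 736.
Between ring 327 and the bark edge there are 736 − 327 = 409 rings.
Excluding 10 false rings: 409 − 10 = 399.
The ring at the bark edge is 1966 CE, so the injury scar dates to 1966 − 399 = 1567 CE.

1567 CE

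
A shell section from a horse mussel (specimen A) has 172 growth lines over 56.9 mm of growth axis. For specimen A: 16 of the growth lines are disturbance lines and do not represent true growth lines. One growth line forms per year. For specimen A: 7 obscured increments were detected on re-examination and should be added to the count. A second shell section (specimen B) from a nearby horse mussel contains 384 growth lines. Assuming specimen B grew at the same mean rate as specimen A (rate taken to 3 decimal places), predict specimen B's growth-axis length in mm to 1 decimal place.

134.0 mm

Specimen A: true growth line count = 172 − 16 + 7 = 163.
A: 56.9 mm over 163 years gives 56.9 / 163 ≈ 0.349 mm/yr.
For B, 0.349 mm/year × 384 years = 134.0 mm.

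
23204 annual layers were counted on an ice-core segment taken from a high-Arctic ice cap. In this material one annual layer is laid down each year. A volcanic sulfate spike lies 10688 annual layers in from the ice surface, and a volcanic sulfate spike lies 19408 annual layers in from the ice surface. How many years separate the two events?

Separation: 19408 − 10688 = 8720 annual layers.
One annual layer per year makes the interval 8720 years.

8720 years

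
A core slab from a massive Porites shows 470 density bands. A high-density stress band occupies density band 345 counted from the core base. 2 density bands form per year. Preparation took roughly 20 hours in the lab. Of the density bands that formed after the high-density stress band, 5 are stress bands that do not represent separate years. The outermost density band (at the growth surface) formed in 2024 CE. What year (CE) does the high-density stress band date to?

470 − 345 = 125 density bands lie beyond the high-density stress band toward the growth surface.
Excluding 5 false density bands: 125 − 5 = 120.
120 density bands at 2 per year is 120 / 2 = 60 years.
Counting back 60 years from 2024 CE places the high-density stress band in 2024 − 60 = 1964 CE.

1964 CE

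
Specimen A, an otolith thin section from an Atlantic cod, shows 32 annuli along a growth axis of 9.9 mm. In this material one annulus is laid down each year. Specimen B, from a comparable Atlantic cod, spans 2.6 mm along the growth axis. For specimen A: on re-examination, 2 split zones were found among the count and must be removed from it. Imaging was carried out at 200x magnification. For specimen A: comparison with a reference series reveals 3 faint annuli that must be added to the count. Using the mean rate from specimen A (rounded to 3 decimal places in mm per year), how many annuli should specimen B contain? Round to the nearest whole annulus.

9 annuli

Specimen A: adjusted count: 32 − 2 + 3 = 33 annuli.
A: 9.9 mm over 33 years gives 9.9 / 33 ≈ 0.300 mm/yr.
B spans 2.6 / 0.300 = 8.67 years ≈ 9 annuli.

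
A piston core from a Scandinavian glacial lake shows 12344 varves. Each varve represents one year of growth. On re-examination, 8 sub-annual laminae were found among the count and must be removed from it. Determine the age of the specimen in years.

12336 yr

Adjusted count: 12344 − 8 = 12336 varves.
At one varve per year, that is 12336 years.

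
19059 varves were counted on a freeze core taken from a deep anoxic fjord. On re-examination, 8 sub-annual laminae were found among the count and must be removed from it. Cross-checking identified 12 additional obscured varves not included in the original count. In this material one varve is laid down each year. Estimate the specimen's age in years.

After corrections the count is 19059 − 8 + 12 = 19063 varves.
At one varve per year, that is 19063 years.

19063 yr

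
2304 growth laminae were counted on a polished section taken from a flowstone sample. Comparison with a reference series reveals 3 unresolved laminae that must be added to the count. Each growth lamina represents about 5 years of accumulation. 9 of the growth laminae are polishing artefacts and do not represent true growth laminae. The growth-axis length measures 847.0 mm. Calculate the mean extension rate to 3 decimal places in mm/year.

After corrections the count is 2304 − 9 + 3 = 2298 growth laminae.
2298 growth laminae at 5 years each span 2298 × 5 = 11490 years.
847.0 mm over 11490 years gives 847.0 / 11490 ≈ 0.074 mm/year.

0.074 mm/year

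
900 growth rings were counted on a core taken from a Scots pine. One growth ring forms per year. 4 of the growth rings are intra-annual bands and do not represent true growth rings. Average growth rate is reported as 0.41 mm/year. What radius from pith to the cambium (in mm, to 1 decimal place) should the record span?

367.4 mm

After corrections the count is 900 − 4 = 896 growth rings.
Length ≈ 0.41 × 896 = 367.4 mm.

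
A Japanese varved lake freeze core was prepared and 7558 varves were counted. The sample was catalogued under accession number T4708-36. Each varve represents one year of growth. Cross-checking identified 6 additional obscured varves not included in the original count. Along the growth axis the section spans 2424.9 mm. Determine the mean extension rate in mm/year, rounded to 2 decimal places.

Correcting the raw count gives 7558 + 6 = 7564 true varves.
Mean rate = 2424.9 mm / 7564 years ≈ 0.32 mm/year.

0.32 mm/year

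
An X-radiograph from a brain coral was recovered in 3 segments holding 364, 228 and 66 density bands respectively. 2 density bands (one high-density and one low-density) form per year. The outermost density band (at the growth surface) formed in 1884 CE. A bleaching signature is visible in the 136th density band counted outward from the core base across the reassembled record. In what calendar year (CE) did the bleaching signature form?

Total density bands = 364 + 228 + 66 = 658.
The bleaching signature sits at density band 136 from the core base, so 658 − 136 = 522 density bands formed after it.
522 density bands at 2 per year is 522 / 2 = 261 years.
The density band at the growth surface is 1884 CE, so the bleaching signature dates to 1884 − 261 = 1623 CE.

1623 CE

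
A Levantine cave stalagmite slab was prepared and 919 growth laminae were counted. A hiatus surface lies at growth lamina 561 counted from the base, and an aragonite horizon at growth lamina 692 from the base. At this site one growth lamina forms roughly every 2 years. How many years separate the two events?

692 − 561 = 131 growth laminae lie between the two events.
131 growth laminae at 2 years each span 131 × 2 = 262 years.

262 yr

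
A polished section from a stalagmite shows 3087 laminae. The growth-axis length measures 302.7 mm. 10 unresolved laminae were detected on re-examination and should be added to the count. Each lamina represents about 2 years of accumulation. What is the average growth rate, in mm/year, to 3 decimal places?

Adjusted count: 3087 + 10 = 3097 laminae.
3097 laminae at 2 years each span 3097 × 2 = 6194 years.
Mean rate = 302.7 mm / 6194 years ≈ 0.049 mm/year.

0.049 mm/year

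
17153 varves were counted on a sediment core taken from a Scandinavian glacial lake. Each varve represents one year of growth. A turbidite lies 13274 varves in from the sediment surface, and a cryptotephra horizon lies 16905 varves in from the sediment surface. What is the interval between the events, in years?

3631 years

The two markers are separated by 16905 − 13274 = 3631 varves.
That is 3631 years at one varve per year.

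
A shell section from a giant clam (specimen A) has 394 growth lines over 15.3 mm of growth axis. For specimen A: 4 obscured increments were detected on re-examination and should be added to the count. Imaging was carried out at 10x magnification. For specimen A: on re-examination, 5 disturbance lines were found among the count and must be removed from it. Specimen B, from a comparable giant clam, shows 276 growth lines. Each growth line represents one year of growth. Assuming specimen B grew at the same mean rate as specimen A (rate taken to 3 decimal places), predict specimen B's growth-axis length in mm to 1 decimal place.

10.8 mm

Specimen A: after corrections the count is 394 − 5 + 4 = 393 growth lines.
A: Extension rate ≈ 15.3 / 393 = 0.039 mm per year.
Length of B = 0.039 × 276 = 10.8 mm.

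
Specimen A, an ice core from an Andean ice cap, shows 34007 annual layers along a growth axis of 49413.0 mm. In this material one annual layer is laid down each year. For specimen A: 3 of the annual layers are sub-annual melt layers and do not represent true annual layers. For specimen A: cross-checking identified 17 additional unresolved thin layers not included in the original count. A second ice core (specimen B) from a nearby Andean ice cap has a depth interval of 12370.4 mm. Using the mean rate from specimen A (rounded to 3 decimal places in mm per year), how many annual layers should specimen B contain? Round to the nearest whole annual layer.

8520 annual layers

Specimen A: after corrections the count is 34007 − 3 + 17 = 34021 annual layers.
A: 49413.0 mm over 34021 years gives 49413.0 / 34021 ≈ 1.452 mm per year.
For B, 12370.4 / 1.452 = 8519.56 years ≈ 8520 annual layers.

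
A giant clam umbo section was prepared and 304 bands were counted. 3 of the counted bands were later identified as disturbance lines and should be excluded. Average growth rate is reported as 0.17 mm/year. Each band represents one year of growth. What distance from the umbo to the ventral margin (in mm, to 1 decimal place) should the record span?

51.2 mm

After corrections the count is 304 − 3 = 301 bands.
Predicted length = 0.17 mm/year × 301 years = 51.2 mm.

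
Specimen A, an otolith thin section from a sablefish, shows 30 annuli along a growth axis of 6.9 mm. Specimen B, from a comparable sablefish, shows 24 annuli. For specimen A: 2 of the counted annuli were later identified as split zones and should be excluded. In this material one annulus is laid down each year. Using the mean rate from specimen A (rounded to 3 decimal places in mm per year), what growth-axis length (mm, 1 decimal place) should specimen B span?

5.9 mm

Specimen A: adjusted count: 30 − 2 = 28 annuli.
A: 6.9 mm over 28 years gives 6.9 / 28 ≈ 0.246 mm per year.
B's length ≈ 0.246 × 24 = 5.9 mm.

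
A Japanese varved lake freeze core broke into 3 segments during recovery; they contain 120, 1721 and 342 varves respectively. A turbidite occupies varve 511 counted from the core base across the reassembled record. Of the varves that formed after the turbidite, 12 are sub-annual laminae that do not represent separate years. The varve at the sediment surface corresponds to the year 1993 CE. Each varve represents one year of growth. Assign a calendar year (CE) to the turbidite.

333 CE

Total varves = 120 + 1721 + 342 = 2183.
The turbidite sits at varve 511 from the core base, so 2183 − 511 = 1672 varves formed after it.
Excluding 12 false varves: 1672 − 12 = 1660.
1993 − 1660 = 333 CE.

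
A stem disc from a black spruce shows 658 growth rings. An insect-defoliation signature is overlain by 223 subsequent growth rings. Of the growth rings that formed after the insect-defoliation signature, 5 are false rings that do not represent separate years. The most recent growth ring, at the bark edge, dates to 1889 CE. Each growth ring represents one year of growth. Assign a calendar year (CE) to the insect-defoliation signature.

1671 CE

There are 223 growth rings younger than the insect-defoliation signature.
223 − 5 false = 218 true growth rings after the insect-defoliation signature.
Counting back 218 years from 1889 CE places the insect-defoliation signature in 1889 − 218 = 1671 CE.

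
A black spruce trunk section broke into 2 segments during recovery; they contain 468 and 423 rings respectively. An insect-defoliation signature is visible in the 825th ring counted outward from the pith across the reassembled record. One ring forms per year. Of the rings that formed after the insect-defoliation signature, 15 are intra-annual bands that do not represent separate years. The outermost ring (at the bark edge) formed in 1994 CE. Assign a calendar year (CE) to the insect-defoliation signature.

1943 CE

Total rings = 468 + 423 = 891.
The insect-defoliation signature sits at ring 825 from the pith, so 891 − 825 = 66 rings formed after it.
Excluding 15 false rings: 66 − 15 = 51.
1994 − 51 = 1943 CE.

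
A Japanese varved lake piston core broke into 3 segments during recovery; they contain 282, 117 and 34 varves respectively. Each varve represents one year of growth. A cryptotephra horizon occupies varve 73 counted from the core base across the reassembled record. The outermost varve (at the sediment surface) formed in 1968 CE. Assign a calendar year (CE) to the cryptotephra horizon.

Total varves = 282 + 117 + 34 = 433.
433 − 73 = 360 varves lie beyond the cryptotephra horizon toward the sediment surface.
Counting back 360 years from 1968 CE places the cryptotephra horizon in 1968 − 360 = 1608 CE.

1608 CE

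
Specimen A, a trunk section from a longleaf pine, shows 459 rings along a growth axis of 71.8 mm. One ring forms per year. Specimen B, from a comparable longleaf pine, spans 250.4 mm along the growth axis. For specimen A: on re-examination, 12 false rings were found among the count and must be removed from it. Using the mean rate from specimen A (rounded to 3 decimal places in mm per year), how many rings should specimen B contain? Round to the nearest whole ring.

1555 rings

Specimen A: true ring count = 459 − 12 = 447.
A: 71.8 mm over 447 years gives 71.8 / 447 ≈ 0.161 mm per year.
For B, 250.4 / 0.161 = 1555.28 years ≈ 1555 rings.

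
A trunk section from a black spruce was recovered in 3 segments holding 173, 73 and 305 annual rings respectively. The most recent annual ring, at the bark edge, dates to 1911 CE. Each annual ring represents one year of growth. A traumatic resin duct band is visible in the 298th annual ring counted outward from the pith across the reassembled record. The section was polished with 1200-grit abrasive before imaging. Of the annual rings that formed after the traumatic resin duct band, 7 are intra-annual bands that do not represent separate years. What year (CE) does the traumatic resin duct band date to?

Total annual rings = 173 + 73 + 305 = 551.
Between annual ring 298 and the bark edge there are 551 − 298 = 253 annual rings.
Removing the 7 false annual rings leaves 253 − 7 = 246 true annual rings beyond the traumatic resin duct band.
The annual ring at the bark edge is 1911 CE, so the traumatic resin duct band dates to 1911 − 246 = 1665 CE.

1665 CE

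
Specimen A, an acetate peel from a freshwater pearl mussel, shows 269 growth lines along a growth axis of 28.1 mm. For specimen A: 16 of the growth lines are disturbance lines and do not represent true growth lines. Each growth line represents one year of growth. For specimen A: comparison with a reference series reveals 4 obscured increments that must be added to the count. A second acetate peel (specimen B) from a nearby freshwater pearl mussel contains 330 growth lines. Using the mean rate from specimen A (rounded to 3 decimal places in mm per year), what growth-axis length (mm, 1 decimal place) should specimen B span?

Specimen A: correcting the raw count gives 269 − 16 + 4 = 257 true growth lines.
A: 28.1 mm over 257 years gives 28.1 / 257 ≈ 0.109 mm/yr.
For B, 0.109 mm/year × 330 years = 36.0 mm.

36.0 mm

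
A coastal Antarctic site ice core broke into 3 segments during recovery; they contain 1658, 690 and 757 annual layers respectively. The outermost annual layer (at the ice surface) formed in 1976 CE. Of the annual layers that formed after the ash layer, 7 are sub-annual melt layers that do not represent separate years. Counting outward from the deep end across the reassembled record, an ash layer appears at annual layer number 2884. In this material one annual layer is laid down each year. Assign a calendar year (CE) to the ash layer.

Total annual layers = 1658 + 690 + 757 = 3105.
Between annual layer 2884 and the ice surface there are 3105 − 2884 = 221 annual layers.
221 − 7 false = 214 true annual layers after the ash layer.
1976 − 214 = 1762 CE.

1762 CE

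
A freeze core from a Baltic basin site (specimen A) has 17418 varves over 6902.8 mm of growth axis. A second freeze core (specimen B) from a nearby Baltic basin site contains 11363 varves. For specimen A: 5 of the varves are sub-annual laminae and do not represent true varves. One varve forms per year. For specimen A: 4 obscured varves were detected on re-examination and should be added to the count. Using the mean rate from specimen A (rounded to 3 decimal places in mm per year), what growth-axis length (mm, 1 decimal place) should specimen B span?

Specimen A: after corrections the count is 17418 − 5 + 4 = 17417 varves.
A: Extension rate ≈ 6902.8 / 17417 = 0.396 mm per year.
For B, 0.396 mm/year × 11363 years = 4499.7 mm.

4499.7 mm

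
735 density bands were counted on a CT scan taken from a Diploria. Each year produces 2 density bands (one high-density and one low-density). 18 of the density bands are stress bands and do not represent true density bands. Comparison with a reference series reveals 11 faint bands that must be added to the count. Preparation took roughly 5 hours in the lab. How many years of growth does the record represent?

364 years

Correcting the raw count gives 735 − 18 + 11 = 728 true density bands.
728 density bands at 2 per year is 728 / 2 = 364 years.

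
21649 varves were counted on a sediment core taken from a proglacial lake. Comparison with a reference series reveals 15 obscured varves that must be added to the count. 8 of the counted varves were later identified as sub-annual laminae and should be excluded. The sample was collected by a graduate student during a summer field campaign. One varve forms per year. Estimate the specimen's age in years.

21656 years

Correcting the raw count gives 21649 − 8 + 15 = 21656 true varves.
At one varve per year, that is 21656 years.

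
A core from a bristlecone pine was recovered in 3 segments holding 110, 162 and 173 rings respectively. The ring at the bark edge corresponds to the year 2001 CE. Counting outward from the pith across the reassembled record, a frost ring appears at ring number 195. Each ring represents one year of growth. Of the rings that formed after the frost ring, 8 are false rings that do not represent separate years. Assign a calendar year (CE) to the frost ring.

1759 CE

Total rings = 110 + 162 + 173 = 445.
445 − 195 = 250 rings lie beyond the frost ring toward the bark edge.
Removing the 8 false rings leaves 250 − 8 = 242 true rings beyond the frost ring.
Counting back 242 years from 2001 CE places the frost ring in 2001 − 242 = 1759 CE.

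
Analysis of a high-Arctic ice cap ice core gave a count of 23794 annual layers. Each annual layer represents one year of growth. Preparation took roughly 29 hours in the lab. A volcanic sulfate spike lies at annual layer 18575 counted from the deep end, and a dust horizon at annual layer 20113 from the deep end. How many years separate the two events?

20113 − 18575 = 1538 annual layers lie between the two events.
One annual layer per year makes the interval 1538 years.

1538 years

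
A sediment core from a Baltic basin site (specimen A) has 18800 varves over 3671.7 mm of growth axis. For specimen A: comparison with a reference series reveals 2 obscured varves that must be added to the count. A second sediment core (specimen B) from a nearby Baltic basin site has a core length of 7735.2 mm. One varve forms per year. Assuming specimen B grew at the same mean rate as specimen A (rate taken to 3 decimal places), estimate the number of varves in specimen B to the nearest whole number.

Specimen A: correcting the raw count gives 18800 + 2 = 18802 true varves.
A: 3671.7 mm over 18802 years gives 3671.7 / 18802 ≈ 0.195 mm per year.
Specimen B: 7735.2 mm / 0.195 mm per year = 39667.69 years ≈ 39668 varves.

39668 varves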